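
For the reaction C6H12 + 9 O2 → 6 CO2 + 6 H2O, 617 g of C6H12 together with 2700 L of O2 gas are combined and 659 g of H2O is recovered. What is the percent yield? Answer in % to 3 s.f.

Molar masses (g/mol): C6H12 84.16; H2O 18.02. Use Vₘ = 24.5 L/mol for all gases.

83.1 %

n(C6H12) = 617.0 / 84.16 = 7.331 mol
n(O2) = 2700 / 24.5 = 110.2 mol
n/ν → C6H12: 7.331, O2: 12.24; C6H12 is limiting.
theoretical n(H2O) = (6/1) × 7.331 = 43.99 mol → 792.7 g
% yield = 659 / 792.7 × 100 = 83.13 %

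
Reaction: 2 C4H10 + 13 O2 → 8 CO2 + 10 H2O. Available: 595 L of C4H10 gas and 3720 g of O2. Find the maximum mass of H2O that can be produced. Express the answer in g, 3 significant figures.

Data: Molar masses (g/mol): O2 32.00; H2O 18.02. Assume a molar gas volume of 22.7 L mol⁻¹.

1610 g

n(C4H10) = 595.0 / 22.7 = 26.21 mol
n(O2) = 3720 / 32.00 = 116.3 mol
n/ν for C4H10 = 26.21/2 = 13.11
n/ν for O2 = 116.3/13 = 8.946
Smallest n/ν is O2 → limiting reagent.
n(H2O) = (10/13) × 116.3 = 89.46 mol
mass = 89.46 × 18.02 = 1612 g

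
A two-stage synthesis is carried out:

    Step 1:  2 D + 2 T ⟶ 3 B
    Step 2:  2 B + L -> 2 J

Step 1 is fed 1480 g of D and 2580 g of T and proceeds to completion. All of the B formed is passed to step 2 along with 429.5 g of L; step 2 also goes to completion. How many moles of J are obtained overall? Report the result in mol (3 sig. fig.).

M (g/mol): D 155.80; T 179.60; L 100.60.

8.54 mol

Step 1:
n(D) = 1480 / 155.80 = 9.499 mol
n(T) = 2580 / 179.60 = 14.37 mol
n/ν for D = 9.499/2 = 4.750
n/ν for T = 14.37/2 = 7.185
Smallest n/ν is D → limiting reagent.
n(B) produced = (3/2) × 9.499 = 14.25 mol
Step 2:
n(B) available = 14.25 mol
n(L) = 429.5 / 100.60 = 4.269 mol
n/ν for B = 14.25/2 = 7.125
n/ν for L = 4.269/1 = 4.269
Smallest n/ν is L → limiting reagent.
n(J) = (2/1) × 4.269 = 8.538 mol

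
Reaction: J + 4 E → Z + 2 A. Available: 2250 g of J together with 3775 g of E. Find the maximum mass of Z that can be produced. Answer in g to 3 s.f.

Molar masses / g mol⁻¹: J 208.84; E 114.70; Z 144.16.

n(J) = 2250 / 208.84 = 10.77 mol
n(E) = 3775 / 114.70 = 32.91 mol
n/ν for J = 10.77/1 = 10.77
n/ν for E = 32.91/4 = 8.228
Smallest n/ν is E → limiting reagent.
n(Z) = (1/4) × 32.91 = 8.228 mol
mass = 8.228 × 144.16 = 1186 g

1190 g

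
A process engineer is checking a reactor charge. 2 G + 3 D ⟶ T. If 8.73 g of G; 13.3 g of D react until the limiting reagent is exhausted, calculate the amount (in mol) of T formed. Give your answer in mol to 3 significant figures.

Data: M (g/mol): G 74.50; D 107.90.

n(G) = 8.730 / 74.50 = 0.1172 mol
n(D) = 13.30 / 107.90 = 0.1233 mol
n/ν → G: 0.05860, D: 0.04110; D is limiting.
n(T) = (1/3) × 0.1233 = 0.04110 mol

0.0411 mol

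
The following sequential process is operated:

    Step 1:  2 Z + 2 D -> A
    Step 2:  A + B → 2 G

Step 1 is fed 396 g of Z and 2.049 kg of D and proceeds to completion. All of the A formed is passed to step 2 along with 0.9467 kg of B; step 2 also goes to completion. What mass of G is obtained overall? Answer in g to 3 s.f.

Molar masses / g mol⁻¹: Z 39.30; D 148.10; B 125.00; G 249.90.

2520 g

Step 1:
n(Z) = 396.0 / 39.30 = 10.08 mol
n(D) = 2.049×1000 / 148.10 = 13.84 mol
n/ν → Z: 5.040, D: 6.920; Z is limiting.
n(A) produced = (1/2) × 10.08 = 5.040 mol
Step 2:
n(A) available = 5.040 mol
n(B) = 0.9467×1000 / 125.00 = 7.574 mol
n/ν → A: 5.040, B: 7.574; A is limiting.
n(G) = (2/1) × 5.040 = 10.08 mol
mass = 10.08 × 249.90 = 2519 g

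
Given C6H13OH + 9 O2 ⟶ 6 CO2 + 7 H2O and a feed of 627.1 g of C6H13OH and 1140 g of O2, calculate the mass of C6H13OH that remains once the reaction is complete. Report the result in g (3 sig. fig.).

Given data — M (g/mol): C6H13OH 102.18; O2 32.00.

223 g

n(C6H13OH) = 627.1 / 102.18 = 6.137 mol
n(O2) = 1140 / 32.00 = 35.63 mol
n/ν → C6H13OH: 6.137, O2: 3.959; O2 is limiting.
C6H13OH consumed = (1/9) × 35.63 = 3.959 mol
C6H13OH remaining = 6.137 − 3.959 = 2.178 mol
mass = 2.178 × 102.18 = 222.5 g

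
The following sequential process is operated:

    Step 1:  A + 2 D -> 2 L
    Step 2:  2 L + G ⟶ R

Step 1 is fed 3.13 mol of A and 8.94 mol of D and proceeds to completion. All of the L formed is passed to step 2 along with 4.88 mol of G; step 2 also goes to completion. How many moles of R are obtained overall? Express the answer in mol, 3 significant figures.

Step 1:
n(A) = 3.130 mol
n(D) = 8.940 mol
n/ν for A = 3.130/1 = 3.130
n/ν for D = 8.940/2 = 4.470
Smallest n/ν is A → limiting reagent.
n(L) produced = (2/1) × 3.130 = 6.260 mol
Step 2:
n(L) available = 6.260 mol
n(G) = 4.880 mol
n/ν for L = 6.260/2 = 3.130
n/ν for G = 4.880/1 = 4.880
Smallest n/ν is L → limiting reagent.
n(R) = (1/2) × 6.260 = 3.130 mol

3.13 mol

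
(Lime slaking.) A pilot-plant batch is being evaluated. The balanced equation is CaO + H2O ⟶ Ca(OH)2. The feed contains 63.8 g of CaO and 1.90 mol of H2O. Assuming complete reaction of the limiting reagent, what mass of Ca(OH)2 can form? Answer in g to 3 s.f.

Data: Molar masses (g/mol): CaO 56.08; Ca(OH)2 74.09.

n(CaO) = 63.80 / 56.08 = 1.138 mol
n(H2O) = 1.900 mol
n/ν for CaO = 1.138/1 = 1.138
n/ν for H2O = 1.900/1 = 1.900
Smallest n/ν is CaO → limiting reagent.
n(Ca(OH)2) = (1/1) × 1.138 = 1.138 mol
mass = 1.138 × 74.09 = 84.31 g

84.3 g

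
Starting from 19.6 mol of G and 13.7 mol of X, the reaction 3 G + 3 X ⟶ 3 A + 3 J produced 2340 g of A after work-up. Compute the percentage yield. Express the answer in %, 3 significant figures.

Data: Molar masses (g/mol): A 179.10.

95.4 %

n(G) = 19.60 mol
n(X) = 13.70 mol
n/ν for G = 19.60/3 = 6.533
n/ν for X = 13.70/3 = 4.567
Smallest n/ν is X → limiting reagent.
theoretical n(A) = (3/3) × 13.70 = 13.70 mol → 2454 g
% yield = 2340 / 2454 × 100 = 95.35 %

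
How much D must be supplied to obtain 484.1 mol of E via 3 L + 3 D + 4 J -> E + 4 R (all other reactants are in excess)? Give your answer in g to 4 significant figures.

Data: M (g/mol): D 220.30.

319900 g

n(E) = 484.1 mol
n(D) = (3/1) × 484.1 = 1452 mol
mass = 1452 × 220.30 = 319900 g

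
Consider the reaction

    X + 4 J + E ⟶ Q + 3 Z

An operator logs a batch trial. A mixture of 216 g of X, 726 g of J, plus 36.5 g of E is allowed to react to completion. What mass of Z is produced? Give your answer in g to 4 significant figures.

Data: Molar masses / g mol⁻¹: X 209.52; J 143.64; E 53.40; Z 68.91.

n(X) = 216.0 / 209.52 = 1.031 mol
n(J) = 726.0 / 143.64 = 5.054 mol
n(E) = 36.50 / 53.40 = 0.6835 mol
n/ν for X = 1.031/1 = 1.031
n/ν for J = 5.054/4 = 1.264
n/ν for E = 0.6835/1 = 0.6835
Smallest n/ν is E → limiting reagent.
n(Z) = (3/1) × 0.6835 = 2.051 mol
mass = 2.051 × 68.91 = 141.3 g

141.3 g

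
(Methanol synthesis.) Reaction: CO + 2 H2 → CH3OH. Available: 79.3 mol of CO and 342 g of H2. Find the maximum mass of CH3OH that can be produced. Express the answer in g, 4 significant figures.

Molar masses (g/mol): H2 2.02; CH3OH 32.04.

2541 g

n(CO) = 79.30 mol
n(H2) = 342.0 / 2.02 = 169.3 mol
n/ν for CO = 79.30/1 = 79.30
n/ν for H2 = 169.3/2 = 84.65
Smallest n/ν is CO → limiting reagent.
n(CH3OH) = (1/1) × 79.30 = 79.30 mol
mass = 79.30 × 32.04 = 2541 g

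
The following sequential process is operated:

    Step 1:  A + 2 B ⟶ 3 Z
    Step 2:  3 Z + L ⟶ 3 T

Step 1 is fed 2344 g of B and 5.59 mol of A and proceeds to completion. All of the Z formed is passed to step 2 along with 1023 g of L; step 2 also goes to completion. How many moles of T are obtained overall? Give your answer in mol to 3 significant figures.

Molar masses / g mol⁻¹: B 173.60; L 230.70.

13.3 mol

Step 1:
n(B) = 2344 / 173.60 = 13.50 mol
n(A) = 5.590 mol
n/ν for B = 13.50/2 = 6.750
n/ν for A = 5.590/1 = 5.590
Smallest n/ν is A → limiting reagent.
n(Z) produced = (3/1) × 5.590 = 16.77 mol
Step 2:
n(Z) available = 16.77 mol
n(L) = 1023 / 230.70 = 4.434 mol
n/ν for Z = 16.77/3 = 5.590
n/ν for L = 4.434/1 = 4.434
Smallest n/ν is L → limiting reagent.
n(T) = (3/1) × 4.434 = 13.30 mol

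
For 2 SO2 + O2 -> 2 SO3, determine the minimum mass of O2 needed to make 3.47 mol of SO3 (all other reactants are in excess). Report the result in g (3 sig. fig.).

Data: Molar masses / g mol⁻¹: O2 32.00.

n(SO3) = 3.470 mol
n(O2) = (1/2) × 3.470 = 1.735 mol
mass = 1.735 × 32.00 = 55.52 g

55.5 g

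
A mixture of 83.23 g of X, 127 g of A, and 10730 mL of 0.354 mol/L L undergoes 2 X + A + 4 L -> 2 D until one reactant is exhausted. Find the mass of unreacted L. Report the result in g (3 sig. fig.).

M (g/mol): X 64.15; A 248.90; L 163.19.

n(X) = 83.23 / 64.15 = 1.297 mol
n(A) = 127.0 / 248.90 = 0.5102 mol
n(L) = 0.354 × 10730/1000 = 3.798 mol
n/ν for X = 1.297/2 = 0.6485
n/ν for A = 0.5102/1 = 0.5102
n/ν for L = 3.798/4 = 0.9495
Smallest n/ν is A → limiting reagent.
L consumed = (4/1) × 0.5102 = 2.041 mol
L remaining = 3.798 − 2.041 = 1.757 mol
mass = 1.757 × 163.19 = 286.7 g

287 g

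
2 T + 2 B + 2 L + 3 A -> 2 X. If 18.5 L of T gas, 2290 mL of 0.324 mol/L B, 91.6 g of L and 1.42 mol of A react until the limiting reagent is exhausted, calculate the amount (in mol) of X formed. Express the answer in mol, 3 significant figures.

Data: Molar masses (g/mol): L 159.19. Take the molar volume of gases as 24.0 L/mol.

n(T) = 18.50 / 24.0 = 0.7708 mol
n(B) = 0.324 × 2290/1000 = 0.7420 mol
n(L) = 91.60 / 159.19 = 0.5754 mol
n(A) = 1.420 mol
n/ν → T: 0.3854, B: 0.3710, L: 0.2877, A: 0.4733; L is limiting.
n(X) = (2/2) × 0.5754 = 0.5754 mol

0.575 mol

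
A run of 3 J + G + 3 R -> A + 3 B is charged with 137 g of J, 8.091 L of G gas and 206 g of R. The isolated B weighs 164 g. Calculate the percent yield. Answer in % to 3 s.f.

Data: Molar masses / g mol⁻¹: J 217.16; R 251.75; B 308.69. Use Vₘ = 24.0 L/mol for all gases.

n(J) = 137.0 / 217.16 = 0.6309 mol
n(G) = 8.091 / 24.0 = 0.3371 mol
n(R) = 206.0 / 251.75 = 0.8183 mol
n/ν for J = 0.6309/3 = 0.2103
n/ν for G = 0.3371/1 = 0.3371
n/ν for R = 0.8183/3 = 0.2728
Smallest n/ν is J → limiting reagent.
theoretical n(B) = (3/3) × 0.6309 = 0.6309 mol → 194.8 g
% yield = 164 / 194.8 × 100 = 84.19 %

84.2 %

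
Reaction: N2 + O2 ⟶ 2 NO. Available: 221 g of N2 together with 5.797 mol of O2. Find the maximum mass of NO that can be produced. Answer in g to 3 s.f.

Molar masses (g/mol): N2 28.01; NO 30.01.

n(N2) = 221.0 / 28.01 = 7.890 mol
n(O2) = 5.797 mol
n/ν for N2 = 7.890/1 = 7.890
n/ν for O2 = 5.797/1 = 5.797
Smallest n/ν is O2 → limiting reagent.
n(NO) = (2/1) × 5.797 = 11.59 mol
mass = 11.59 × 30.01 = 347.8 g

348 g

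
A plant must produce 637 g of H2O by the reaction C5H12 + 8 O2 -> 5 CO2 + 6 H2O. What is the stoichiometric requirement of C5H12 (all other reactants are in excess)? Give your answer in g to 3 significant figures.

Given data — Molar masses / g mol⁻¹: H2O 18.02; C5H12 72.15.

n(H2O) = 637 / 18.02 = 35.35 mol
n(C5H12) = (1/6) × 35.35 = 5.892 mol
mass = 5.892 × 72.15 = 425.1 g

425 g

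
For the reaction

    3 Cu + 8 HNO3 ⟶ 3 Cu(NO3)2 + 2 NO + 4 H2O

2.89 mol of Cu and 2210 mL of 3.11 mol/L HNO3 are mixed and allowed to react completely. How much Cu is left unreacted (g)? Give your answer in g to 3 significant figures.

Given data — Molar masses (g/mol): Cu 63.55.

n(Cu) = 2.890 mol
n(HNO3) = 3.11 × 2210/1000 = 6.873 mol
n/ν for Cu = 2.890/3 = 0.9633
n/ν for HNO3 = 6.873/8 = 0.8591
Smallest n/ν is HNO3 → limiting reagent.
Cu consumed = (3/8) × 6.873 = 2.577 mol
Cu remaining = 2.890 − 2.577 = 0.3130 mol
mass = 0.3130 × 63.55 = 19.89 g

19.9 g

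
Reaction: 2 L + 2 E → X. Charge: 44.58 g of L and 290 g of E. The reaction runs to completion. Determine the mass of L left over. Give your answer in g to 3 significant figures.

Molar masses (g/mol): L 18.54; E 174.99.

13.9 g

n(L) = 44.58 / 18.54 = 2.405 mol
n(E) = 290.0 / 174.99 = 1.657 mol
n/ν → L: 1.203, E: 0.8285; E is limiting.
L consumed = (2/2) × 1.657 = 1.657 mol
L remaining = 2.405 − 1.657 = 0.7480 mol
mass = 0.7480 × 18.54 = 13.87 g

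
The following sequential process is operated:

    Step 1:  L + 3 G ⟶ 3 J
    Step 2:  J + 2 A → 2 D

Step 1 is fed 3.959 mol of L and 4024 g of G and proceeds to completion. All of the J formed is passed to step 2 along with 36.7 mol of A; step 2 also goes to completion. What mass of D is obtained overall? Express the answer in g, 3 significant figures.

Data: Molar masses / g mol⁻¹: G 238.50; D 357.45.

Step 1:
n(L) = 3.959 mol
n(G) = 4024 / 238.50 = 16.87 mol
n/ν for L = 3.959/1 = 3.959
n/ν for G = 16.87/3 = 5.623
Smallest n/ν is L → limiting reagent.
n(J) produced = (3/1) × 3.959 = 11.88 mol
Step 2:
n(J) available = 11.88 mol
n(A) = 36.70 mol
n/ν for J = 11.88/1 = 11.88
n/ν for A = 36.70/2 = 18.35
Smallest n/ν is J → limiting reagent.
n(D) = (2/1) × 11.88 = 23.76 mol
mass = 23.76 × 357.45 = 8493 g

8490 g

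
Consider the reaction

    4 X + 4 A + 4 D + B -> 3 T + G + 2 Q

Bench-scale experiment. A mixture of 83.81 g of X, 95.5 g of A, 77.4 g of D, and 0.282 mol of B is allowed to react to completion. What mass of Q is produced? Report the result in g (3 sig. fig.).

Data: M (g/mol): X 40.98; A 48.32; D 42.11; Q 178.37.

101 g

n(X) = 83.81 / 40.98 = 2.045 mol
n(A) = 95.50 / 48.32 = 1.976 mol
n(D) = 77.40 / 42.11 = 1.838 mol
n(B) = 0.2820 mol
n/ν → X: 0.5113, A: 0.4940, D: 0.4595, B: 0.2820; B is limiting.
n(Q) = (2/1) × 0.2820 = 0.5640 mol
mass = 0.5640 × 178.37 = 100.6 g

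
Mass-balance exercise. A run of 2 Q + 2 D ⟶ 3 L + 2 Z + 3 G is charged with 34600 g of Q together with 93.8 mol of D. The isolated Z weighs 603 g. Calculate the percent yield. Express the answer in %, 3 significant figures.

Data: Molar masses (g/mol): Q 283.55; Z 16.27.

39.5 %

n(Q) = 34600 / 283.55 = 122.0 mol
n(D) = 93.80 mol
n/ν for Q = 122.0/2 = 61.00
n/ν for D = 93.80/2 = 46.90
Smallest n/ν is D → limiting reagent.
theoretical n(Z) = (2/2) × 93.80 = 93.80 mol → 1526 g
% yield = 603 / 1526 × 100 = 39.52 %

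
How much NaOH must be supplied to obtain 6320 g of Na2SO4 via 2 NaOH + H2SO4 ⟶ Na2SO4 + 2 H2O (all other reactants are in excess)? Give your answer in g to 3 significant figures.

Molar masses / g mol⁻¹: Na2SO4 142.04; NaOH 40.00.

n(Na2SO4) = 6320 / 142.04 = 44.49 mol
n(NaOH) = (2/1) × 44.49 = 88.98 mol
mass = 88.98 × 40.00 = 3559 g

3560 g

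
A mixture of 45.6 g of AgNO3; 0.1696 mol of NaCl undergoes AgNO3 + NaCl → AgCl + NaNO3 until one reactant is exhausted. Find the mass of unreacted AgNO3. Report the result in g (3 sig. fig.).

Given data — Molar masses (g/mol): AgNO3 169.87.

n(AgNO3) = 45.60 / 169.87 = 0.2684 mol
n(NaCl) = 0.1696 mol
n/ν → AgNO3: 0.2684, NaCl: 0.1696; NaCl is limiting.
AgNO3 consumed = (1/1) × 0.1696 = 0.1696 mol
AgNO3 remaining = 0.2684 − 0.1696 = 0.09880 mol
mass = 0.09880 × 169.87 = 16.78 g

16.8 g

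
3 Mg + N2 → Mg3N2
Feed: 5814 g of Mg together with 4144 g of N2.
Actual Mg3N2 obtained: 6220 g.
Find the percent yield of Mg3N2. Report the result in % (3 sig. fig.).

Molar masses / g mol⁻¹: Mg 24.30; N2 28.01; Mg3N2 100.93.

77.3 %

n(Mg) = 5814 / 24.30 = 239.3 mol
n(N2) = 4144 / 28.01 = 147.9 mol
n/ν for Mg = 239.3/3 = 79.77
n/ν for N2 = 147.9/1 = 147.9
Smallest n/ν is Mg → limiting reagent.
theoretical n(Mg3N2) = (1/3) × 239.3 = 79.77 mol → 8051 g
% yield = 6220 / 8051 × 100 = 77.26 %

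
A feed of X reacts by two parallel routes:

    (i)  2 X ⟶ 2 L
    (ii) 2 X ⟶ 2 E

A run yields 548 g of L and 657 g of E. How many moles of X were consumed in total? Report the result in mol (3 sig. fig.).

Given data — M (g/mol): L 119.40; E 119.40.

n(L) = 548 / 119.40 = 4.590 mol
n(E) = 657 / 119.40 = 5.503 mol
n(X) via (i) = (2/2)×4.590 = 4.590 mol
n(X) via (ii) = (2/2)×5.503 = 5.503 mol
total n(X) = 4.590 + 5.503 = 10.09 mol

10.1 mol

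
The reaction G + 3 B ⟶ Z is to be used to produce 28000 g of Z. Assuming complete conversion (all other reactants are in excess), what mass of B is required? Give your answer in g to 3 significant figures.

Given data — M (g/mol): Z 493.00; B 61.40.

10500 g

n(Z) = 28000 / 493.00 = 56.80 mol
n(B) = (3/1) × 56.80 = 170.4 mol
mass = 170.4 × 61.40 = 10460 g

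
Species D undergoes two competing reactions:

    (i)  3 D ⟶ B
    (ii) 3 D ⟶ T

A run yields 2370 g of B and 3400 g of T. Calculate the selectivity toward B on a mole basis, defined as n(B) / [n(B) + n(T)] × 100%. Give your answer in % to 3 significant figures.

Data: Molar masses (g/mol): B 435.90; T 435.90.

41.1 %

n(B) = 2370 / 435.90 = 5.437 mol
n(T) = 3400 / 435.90 = 7.800 mol
selectivity = 5.437/(5.437+7.800) × 100 = 41.07 %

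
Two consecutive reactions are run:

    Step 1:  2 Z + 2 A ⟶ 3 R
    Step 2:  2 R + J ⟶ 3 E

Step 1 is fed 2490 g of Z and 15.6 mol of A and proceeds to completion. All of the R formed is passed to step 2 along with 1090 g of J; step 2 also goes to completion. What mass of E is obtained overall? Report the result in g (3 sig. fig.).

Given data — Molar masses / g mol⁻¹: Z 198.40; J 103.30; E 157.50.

Step 1:
n(Z) = 2490 / 198.40 = 12.55 mol
n(A) = 15.60 mol
n/ν → Z: 6.275, A: 7.800; Z is limiting.
n(R) produced = (3/2) × 12.55 = 18.83 mol
Step 2:
n(R) available = 18.83 mol
n(J) = 1090 / 103.30 = 10.55 mol
n/ν → R: 9.415, J: 10.55; R is limiting.
n(E) = (3/2) × 18.83 = 28.25 mol
mass = 28.25 × 157.50 = 4449 g

4450 g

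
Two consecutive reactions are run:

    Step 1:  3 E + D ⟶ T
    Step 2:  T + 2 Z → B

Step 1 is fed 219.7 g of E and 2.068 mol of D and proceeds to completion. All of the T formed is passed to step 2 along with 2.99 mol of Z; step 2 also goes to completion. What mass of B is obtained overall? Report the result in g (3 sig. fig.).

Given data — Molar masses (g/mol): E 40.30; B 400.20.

598 g

Step 1:
n(E) = 219.7 / 40.30 = 5.452 mol
n(D) = 2.068 mol
n/ν for E = 5.452/3 = 1.817
n/ν for D = 2.068/1 = 2.068
Smallest n/ν is E → limiting reagent.
n(T) produced = (1/3) × 5.452 = 1.817 mol
Step 2:
n(T) available = 1.817 mol
n(Z) = 2.990 mol
n/ν for T = 1.817/1 = 1.817
n/ν for Z = 2.990/2 = 1.495
Smallest n/ν is Z → limiting reagent.
n(B) = (1/2) × 2.990 = 1.495 mol
mass = 1.495 × 400.20 = 598.3 g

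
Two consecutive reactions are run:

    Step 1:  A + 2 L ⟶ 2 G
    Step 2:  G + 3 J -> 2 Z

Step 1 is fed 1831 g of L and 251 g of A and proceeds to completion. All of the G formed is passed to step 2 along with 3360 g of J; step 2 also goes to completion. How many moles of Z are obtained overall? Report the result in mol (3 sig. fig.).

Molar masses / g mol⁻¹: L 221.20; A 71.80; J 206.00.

Step 1:
n(L) = 1831 / 221.20 = 8.278 mol
n(A) = 251.0 / 71.80 = 3.496 mol
n/ν → L: 4.139, A: 3.496; A is limiting.
n(G) produced = (2/1) × 3.496 = 6.992 mol
Step 2:
n(G) available = 6.992 mol
n(J) = 3360 / 206.00 = 16.31 mol
n/ν → G: 6.992, J: 5.437; J is limiting.
n(Z) = (2/3) × 16.31 = 10.87 mol

10.9 mol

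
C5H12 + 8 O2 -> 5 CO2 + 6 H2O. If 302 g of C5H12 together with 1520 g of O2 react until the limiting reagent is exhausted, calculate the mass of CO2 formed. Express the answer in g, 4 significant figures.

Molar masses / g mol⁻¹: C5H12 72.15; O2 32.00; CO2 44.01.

n(C5H12) = 302.0 / 72.15 = 4.186 mol
n(O2) = 1520 / 32.00 = 47.50 mol
n/ν for C5H12 = 4.186/1 = 4.186
n/ν for O2 = 47.50/8 = 5.938
Smallest n/ν is C5H12 → limiting reagent.
n(CO2) = (5/1) × 4.186 = 20.93 mol
mass = 20.93 × 44.01 = 921.1 g

921.1 g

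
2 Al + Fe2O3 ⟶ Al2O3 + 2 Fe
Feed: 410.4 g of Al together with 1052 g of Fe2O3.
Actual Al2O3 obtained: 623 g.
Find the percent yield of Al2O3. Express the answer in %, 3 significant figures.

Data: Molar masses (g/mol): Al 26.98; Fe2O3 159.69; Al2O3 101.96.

n(Al) = 410.4 / 26.98 = 15.21 mol
n(Fe2O3) = 1052 / 159.69 = 6.588 mol
n/ν for Al = 15.21/2 = 7.605
n/ν for Fe2O3 = 6.588/1 = 6.588
Smallest n/ν is Fe2O3 → limiting reagent.
theoretical n(Al2O3) = (1/1) × 6.588 = 6.588 mol → 671.7 g
% yield = 623 / 671.7 × 100 = 92.75 %

92.8 %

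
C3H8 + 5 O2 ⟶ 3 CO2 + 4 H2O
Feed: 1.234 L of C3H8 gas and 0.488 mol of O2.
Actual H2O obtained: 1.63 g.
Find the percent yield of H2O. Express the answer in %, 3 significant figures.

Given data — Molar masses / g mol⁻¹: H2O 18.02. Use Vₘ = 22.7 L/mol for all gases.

41.6 %

n(C3H8) = 1.234 / 22.7 = 0.05436 mol
n(O2) = 0.4880 mol
n/ν → C3H8: 0.05436, O2: 0.09760; C3H8 is limiting.
theoretical n(H2O) = (4/1) × 0.05436 = 0.2174 mol → 3.918 g
% yield = 1.63 / 3.918 × 100 = 41.60 %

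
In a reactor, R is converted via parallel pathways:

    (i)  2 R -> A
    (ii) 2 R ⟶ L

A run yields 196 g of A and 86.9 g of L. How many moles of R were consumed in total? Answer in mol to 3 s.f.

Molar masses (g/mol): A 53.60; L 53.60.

10.6 mol

n(A) = 196 / 53.60 = 3.657 mol
n(L) = 86.9 / 53.60 = 1.621 mol
n(R) via (i) = (2/1)×3.657 = 7.314 mol
n(R) via (ii) = (2/1)×1.621 = 3.242 mol
total n(R) = 7.314 + 3.242 = 10.56 mol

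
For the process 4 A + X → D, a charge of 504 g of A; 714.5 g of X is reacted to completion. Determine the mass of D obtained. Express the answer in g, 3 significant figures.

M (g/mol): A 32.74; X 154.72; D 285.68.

1100 g

n(A) = 504.0 / 32.74 = 15.39 mol
n(X) = 714.5 / 154.72 = 4.618 mol
n/ν for A = 15.39/4 = 3.848
n/ν for X = 4.618/1 = 4.618
Smallest n/ν is A → limiting reagent.
n(D) = (1/4) × 15.39 = 3.848 mol
mass = 3.848 × 285.68 = 1099 g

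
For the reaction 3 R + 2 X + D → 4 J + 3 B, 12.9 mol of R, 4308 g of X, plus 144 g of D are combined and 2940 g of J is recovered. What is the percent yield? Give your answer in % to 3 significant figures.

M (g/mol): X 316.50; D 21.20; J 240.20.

71.2 %

n(R) = 12.90 mol
n(X) = 4308 / 316.50 = 13.61 mol
n(D) = 144.0 / 21.20 = 6.792 mol
n/ν → R: 4.300, X: 6.805, D: 6.792; R is limiting.
theoretical n(J) = (4/3) × 12.90 = 17.20 mol → 4131 g
% yield = 2940 / 4131 × 100 = 71.17 %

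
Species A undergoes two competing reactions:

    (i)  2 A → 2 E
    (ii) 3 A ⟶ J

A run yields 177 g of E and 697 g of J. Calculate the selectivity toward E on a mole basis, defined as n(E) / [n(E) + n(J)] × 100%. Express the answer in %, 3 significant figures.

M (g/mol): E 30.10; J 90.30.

n(E) = 177 / 30.10 = 5.880 mol
n(J) = 697 / 90.30 = 7.719 mol
selectivity = 5.880/(5.880+7.719) × 100 = 43.24 %

43.2 %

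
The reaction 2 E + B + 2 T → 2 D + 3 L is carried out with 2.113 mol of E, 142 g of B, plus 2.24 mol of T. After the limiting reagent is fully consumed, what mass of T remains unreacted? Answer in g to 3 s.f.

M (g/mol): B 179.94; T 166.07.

110 g

n(E) = 2.113 mol
n(B) = 142.0 / 179.94 = 0.7892 mol
n(T) = 2.240 mol
n/ν for E = 2.113/2 = 1.057
n/ν for B = 0.7892/1 = 0.7892
n/ν for T = 2.240/2 = 1.120
Smallest n/ν is B → limiting reagent.
T consumed = (2/1) × 0.7892 = 1.578 mol
T remaining = 2.240 − 1.578 = 0.6620 mol
mass = 0.6620 × 166.07 = 109.9 g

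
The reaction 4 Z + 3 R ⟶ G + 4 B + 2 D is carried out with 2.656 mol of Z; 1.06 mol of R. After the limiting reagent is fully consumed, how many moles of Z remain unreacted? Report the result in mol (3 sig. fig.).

n(Z) = 2.656 mol
n(R) = 1.060 mol
n/ν → Z: 0.6640, R: 0.3533; R is limiting.
Z consumed = (4/3) × 1.060 = 1.413 mol
Z remaining = 2.656 − 1.413 = 1.243 mol

1.24 mol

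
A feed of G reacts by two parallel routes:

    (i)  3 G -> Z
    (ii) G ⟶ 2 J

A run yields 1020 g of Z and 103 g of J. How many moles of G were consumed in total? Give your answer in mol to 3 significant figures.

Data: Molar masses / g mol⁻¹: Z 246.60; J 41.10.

n(Z) = 1020 / 246.60 = 4.136 mol
n(J) = 103 / 41.10 = 2.506 mol
n(G) via (i) = (3/1)×4.136 = 12.41 mol
n(G) via (ii) = (1/2)×2.506 = 1.253 mol
total n(G) = 12.41 + 1.253 = 13.66 mol

13.7 mol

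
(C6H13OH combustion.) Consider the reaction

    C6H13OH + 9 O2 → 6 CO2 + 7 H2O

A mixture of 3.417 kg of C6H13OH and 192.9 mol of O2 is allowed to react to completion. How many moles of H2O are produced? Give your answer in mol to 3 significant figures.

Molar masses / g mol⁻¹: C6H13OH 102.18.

150 mol

n(C6H13OH) = 3.417×1000 / 102.18 = 33.44 mol
n(O2) = 192.9 mol
n/ν for C6H13OH = 33.44/1 = 33.44
n/ν for O2 = 192.9/9 = 21.43
Smallest n/ν is O2 → limiting reagent.
n(H2O) = (7/9) × 192.9 = 150.0 mol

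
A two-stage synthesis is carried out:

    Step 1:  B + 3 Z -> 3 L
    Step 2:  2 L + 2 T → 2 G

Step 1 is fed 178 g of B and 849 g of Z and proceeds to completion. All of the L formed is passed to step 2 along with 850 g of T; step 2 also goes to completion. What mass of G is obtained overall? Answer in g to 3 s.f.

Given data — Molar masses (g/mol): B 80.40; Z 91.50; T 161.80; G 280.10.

1470 g

Step 1:
n(B) = 178.0 / 80.40 = 2.214 mol
n(Z) = 849.0 / 91.50 = 9.279 mol
n/ν → B: 2.214, Z: 3.093; B is limiting.
n(L) produced = (3/1) × 2.214 = 6.642 mol
Step 2:
n(L) available = 6.642 mol
n(T) = 850.0 / 161.80 = 5.253 mol
n/ν → L: 3.321, T: 2.627; T is limiting.
n(G) = (2/2) × 5.253 = 5.253 mol
mass = 5.253 × 280.10 = 1471 g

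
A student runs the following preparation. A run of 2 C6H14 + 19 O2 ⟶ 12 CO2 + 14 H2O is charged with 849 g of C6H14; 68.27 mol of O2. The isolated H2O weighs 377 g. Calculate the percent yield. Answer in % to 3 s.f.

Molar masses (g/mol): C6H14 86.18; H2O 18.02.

41.6 %

n(C6H14) = 849.0 / 86.18 = 9.851 mol
n(O2) = 68.27 mol
n/ν → C6H14: 4.926, O2: 3.593; O2 is limiting.
theoretical n(H2O) = (14/19) × 68.27 = 50.30 mol → 906.4 g
% yield = 377 / 906.4 × 100 = 41.59 %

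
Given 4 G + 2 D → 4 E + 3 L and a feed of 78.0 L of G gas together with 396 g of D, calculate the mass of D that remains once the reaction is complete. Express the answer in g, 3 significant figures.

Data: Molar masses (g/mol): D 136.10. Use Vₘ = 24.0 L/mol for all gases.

175 g

n(G) = 78.00 / 24.0 = 3.250 mol
n(D) = 396.0 / 136.10 = 2.910 mol
n/ν → G: 0.8125, D: 1.455; G is limiting.
D consumed = (2/4) × 3.250 = 1.625 mol
D remaining = 2.910 − 1.625 = 1.285 mol
mass = 1.285 × 136.10 = 174.9 g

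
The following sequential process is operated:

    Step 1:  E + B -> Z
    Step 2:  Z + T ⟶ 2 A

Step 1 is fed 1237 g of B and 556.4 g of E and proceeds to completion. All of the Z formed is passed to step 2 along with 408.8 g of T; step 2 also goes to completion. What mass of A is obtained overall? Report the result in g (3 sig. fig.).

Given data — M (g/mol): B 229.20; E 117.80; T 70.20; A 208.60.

Step 1:
n(B) = 1237 / 229.20 = 5.397 mol
n(E) = 556.4 / 117.80 = 4.723 mol
n/ν for B = 5.397/1 = 5.397
n/ν for E = 4.723/1 = 4.723
Smallest n/ν is E → limiting reagent.
n(Z) produced = (1/1) × 4.723 = 4.723 mol
Step 2:
n(Z) available = 4.723 mol
n(T) = 408.8 / 70.20 = 5.823 mol
n/ν for Z = 4.723/1 = 4.723
n/ν for T = 5.823/1 = 5.823
Smallest n/ν is Z → limiting reagent.
n(A) = (2/1) × 4.723 = 9.446 mol
mass = 9.446 × 208.60 = 1970 g

1970 g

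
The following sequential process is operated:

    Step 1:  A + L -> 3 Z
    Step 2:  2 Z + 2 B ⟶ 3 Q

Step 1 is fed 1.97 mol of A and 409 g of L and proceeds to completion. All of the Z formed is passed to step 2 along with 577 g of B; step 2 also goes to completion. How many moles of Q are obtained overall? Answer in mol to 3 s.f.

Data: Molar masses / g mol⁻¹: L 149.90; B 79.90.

Step 1:
n(A) = 1.970 mol
n(L) = 409.0 / 149.90 = 2.728 mol
n/ν for A = 1.970/1 = 1.970
n/ν for L = 2.728/1 = 2.728
Smallest n/ν is A → limiting reagent.
n(Z) produced = (3/1) × 1.970 = 5.910 mol
Step 2:
n(Z) available = 5.910 mol
n(B) = 577.0 / 79.90 = 7.222 mol
n/ν for Z = 5.910/2 = 2.955
n/ν for B = 7.222/2 = 3.611
Smallest n/ν is Z → limiting reagent.
n(Q) = (3/2) × 5.910 = 8.865 mol

8.87 mol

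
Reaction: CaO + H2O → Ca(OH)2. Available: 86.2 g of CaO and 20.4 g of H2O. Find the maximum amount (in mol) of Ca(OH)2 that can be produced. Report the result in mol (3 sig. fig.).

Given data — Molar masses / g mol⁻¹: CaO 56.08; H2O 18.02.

1.13 mol

n(CaO) = 86.20 / 56.08 = 1.537 mol
n(H2O) = 20.40 / 18.02 = 1.132 mol
n/ν → CaO: 1.537, H2O: 1.132; H2O is limiting.
n(Ca(OH)2) = (1/1) × 1.132 = 1.132 mol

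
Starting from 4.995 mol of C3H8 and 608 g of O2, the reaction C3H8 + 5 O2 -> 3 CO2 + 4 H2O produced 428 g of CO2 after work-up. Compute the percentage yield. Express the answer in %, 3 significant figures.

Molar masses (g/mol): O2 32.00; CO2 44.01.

n(C3H8) = 4.995 mol
n(O2) = 608.0 / 32.00 = 19.00 mol
n/ν for C3H8 = 4.995/1 = 4.995
n/ν for O2 = 19.00/5 = 3.800
Smallest n/ν is O2 → limiting reagent.
theoretical n(CO2) = (3/5) × 19.00 = 11.40 mol → 501.7 g
% yield = 428 / 501.7 × 100 = 85.31 %

85.3 %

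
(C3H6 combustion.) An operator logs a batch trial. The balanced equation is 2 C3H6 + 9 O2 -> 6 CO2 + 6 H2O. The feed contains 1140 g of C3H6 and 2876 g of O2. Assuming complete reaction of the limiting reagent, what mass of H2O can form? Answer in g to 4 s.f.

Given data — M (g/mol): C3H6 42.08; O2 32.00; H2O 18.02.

n(C3H6) = 1140 / 42.08 = 27.09 mol
n(O2) = 2876 / 32.00 = 89.88 mol
n/ν for C3H6 = 27.09/2 = 13.55
n/ν for O2 = 89.88/9 = 9.987
Smallest n/ν is O2 → limiting reagent.
n(H2O) = (6/9) × 89.88 = 59.92 mol
mass = 59.92 × 18.02 = 1080 g

1080 g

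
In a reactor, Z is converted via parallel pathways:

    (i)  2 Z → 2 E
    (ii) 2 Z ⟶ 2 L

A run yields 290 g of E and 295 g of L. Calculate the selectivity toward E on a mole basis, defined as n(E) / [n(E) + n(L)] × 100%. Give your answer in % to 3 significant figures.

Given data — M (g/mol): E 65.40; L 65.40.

n(E) = 290 / 65.40 = 4.434 mol
n(L) = 295 / 65.40 = 4.511 mol
selectivity = 4.434/(4.434+4.511) × 100 = 49.57 %

49.6 %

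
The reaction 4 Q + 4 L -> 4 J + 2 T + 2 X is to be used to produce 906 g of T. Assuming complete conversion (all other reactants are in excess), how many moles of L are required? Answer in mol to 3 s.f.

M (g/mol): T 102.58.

n(T) = 906 / 102.58 = 8.832 mol
n(L) = (4/2) × 8.832 = 17.66 mol

17.7 mol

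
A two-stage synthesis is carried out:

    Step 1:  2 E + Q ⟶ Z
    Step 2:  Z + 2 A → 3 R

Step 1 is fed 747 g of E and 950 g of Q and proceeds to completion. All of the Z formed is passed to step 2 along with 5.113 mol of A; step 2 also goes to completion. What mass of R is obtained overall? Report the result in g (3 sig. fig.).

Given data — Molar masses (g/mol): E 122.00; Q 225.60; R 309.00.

Step 1:
n(E) = 747.0 / 122.00 = 6.123 mol
n(Q) = 950.0 / 225.60 = 4.211 mol
n/ν → E: 3.062, Q: 4.211; E is limiting.
n(Z) produced = (1/2) × 6.123 = 3.062 mol
Step 2:
n(Z) available = 3.062 mol
n(A) = 5.113 mol
n/ν → Z: 3.062, A: 2.557; A is limiting.
n(R) = (3/2) × 5.113 = 7.670 mol
mass = 7.670 × 309.00 = 2370 g

2370 g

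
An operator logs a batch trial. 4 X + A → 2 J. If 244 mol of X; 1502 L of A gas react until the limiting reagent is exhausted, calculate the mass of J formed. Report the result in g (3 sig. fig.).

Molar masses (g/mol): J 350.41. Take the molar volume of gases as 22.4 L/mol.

n(X) = 244.0 mol
n(A) = 1502 / 22.4 = 67.05 mol
n/ν for X = 244.0/4 = 61.00
n/ν for A = 67.05/1 = 67.05
Smallest n/ν is X → limiting reagent.
n(J) = (2/4) × 244.0 = 122.0 mol
mass = 122.0 × 350.41 = 42750 g

42800 g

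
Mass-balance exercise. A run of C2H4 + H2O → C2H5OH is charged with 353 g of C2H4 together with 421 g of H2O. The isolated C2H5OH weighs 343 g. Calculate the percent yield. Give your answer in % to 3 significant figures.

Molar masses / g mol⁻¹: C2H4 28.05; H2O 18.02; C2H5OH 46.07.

n(C2H4) = 353.0 / 28.05 = 12.58 mol
n(H2O) = 421.0 / 18.02 = 23.36 mol
n/ν → C2H4: 12.58, H2O: 23.36; C2H4 is limiting.
theoretical n(C2H5OH) = (1/1) × 12.58 = 12.58 mol → 579.6 g
% yield = 343 / 579.6 × 100 = 59.18 %

59.2 %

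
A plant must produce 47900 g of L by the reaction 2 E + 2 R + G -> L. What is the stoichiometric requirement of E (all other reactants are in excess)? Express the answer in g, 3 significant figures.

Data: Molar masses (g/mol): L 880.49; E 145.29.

n(L) = 47900 / 880.49 = 54.40 mol
n(E) = (2/1) × 54.40 = 108.8 mol
mass = 108.8 × 145.29 = 15810 g

15800 g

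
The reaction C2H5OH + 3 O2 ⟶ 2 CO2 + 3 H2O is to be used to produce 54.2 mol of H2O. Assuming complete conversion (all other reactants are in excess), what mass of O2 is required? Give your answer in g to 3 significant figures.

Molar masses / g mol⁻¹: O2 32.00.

n(H2O) = 54.20 mol
n(O2) = (3/3) × 54.20 = 54.20 mol
mass = 54.20 × 32.00 = 1734 g

1730 g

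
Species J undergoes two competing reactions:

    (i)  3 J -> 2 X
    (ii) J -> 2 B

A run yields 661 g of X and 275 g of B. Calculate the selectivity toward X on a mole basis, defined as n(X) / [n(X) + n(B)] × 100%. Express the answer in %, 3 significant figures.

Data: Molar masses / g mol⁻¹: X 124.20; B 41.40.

n(X) = 661 / 124.20 = 5.322 mol
n(B) = 275 / 41.40 = 6.643 mol
selectivity = 5.322/(5.322+6.643) × 100 = 44.48 %

44.5 %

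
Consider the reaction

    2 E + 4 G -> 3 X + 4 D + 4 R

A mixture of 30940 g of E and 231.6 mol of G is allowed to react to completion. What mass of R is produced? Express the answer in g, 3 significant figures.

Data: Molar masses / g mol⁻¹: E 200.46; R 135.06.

31300 g

n(E) = 30940 / 200.46 = 154.3 mol
n(G) = 231.6 mol
n/ν for E = 154.3/2 = 77.15
n/ν for G = 231.6/4 = 57.90
Smallest n/ν is G → limiting reagent.
n(R) = (4/4) × 231.6 = 231.6 mol
mass = 231.6 × 135.06 = 31280 g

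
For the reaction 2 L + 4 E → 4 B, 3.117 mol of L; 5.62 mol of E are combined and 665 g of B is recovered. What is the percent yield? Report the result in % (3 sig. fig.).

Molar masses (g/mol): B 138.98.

85.1 %

n(L) = 3.117 mol
n(E) = 5.620 mol
n/ν for L = 3.117/2 = 1.559
n/ν for E = 5.620/4 = 1.405
Smallest n/ν is E → limiting reagent.
theoretical n(B) = (4/4) × 5.620 = 5.620 mol → 781.1 g
% yield = 665 / 781.1 × 100 = 85.14 %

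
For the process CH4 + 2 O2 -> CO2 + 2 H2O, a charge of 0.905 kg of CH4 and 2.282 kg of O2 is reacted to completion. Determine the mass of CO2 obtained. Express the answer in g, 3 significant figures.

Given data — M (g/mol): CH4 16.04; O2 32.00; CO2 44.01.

1570 g

n(CH4) = 0.9050×1000 / 16.04 = 56.42 mol
n(O2) = 2.282×1000 / 32.00 = 71.31 mol
n/ν for CH4 = 56.42/1 = 56.42
n/ν for O2 = 71.31/2 = 35.66
Smallest n/ν is O2 → limiting reagent.
n(CO2) = (1/2) × 71.31 = 35.66 mol
mass = 35.66 × 44.01 = 1569 g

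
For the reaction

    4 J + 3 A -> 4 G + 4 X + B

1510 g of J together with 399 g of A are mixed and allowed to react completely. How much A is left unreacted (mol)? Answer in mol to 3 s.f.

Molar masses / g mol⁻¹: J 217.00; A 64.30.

n(J) = 1510 / 217.00 = 6.959 mol
n(A) = 399.0 / 64.30 = 6.205 mol
n/ν → J: 1.740, A: 2.068; J is limiting.
A consumed = (3/4) × 6.959 = 5.219 mol
A remaining = 6.205 − 5.219 = 0.9860 mol

0.986 mol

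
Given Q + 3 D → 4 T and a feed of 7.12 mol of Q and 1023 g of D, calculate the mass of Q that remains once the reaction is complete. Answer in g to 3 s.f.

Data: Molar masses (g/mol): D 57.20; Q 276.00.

n(Q) = 7.120 mol
n(D) = 1023 / 57.20 = 17.88 mol
n/ν → Q: 7.120, D: 5.960; D is limiting.
Q consumed = (1/3) × 17.88 = 5.960 mol
Q remaining = 7.120 − 5.960 = 1.160 mol
mass = 1.160 × 276.00 = 320.2 g

320 g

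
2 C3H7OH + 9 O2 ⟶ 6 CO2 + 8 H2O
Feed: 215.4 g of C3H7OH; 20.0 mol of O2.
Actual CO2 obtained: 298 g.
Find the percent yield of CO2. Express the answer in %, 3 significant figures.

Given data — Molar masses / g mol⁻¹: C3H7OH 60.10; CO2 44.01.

63.0 %

n(C3H7OH) = 215.4 / 60.10 = 3.584 mol
n(O2) = 20.00 mol
n/ν for C3H7OH = 3.584/2 = 1.792
n/ν for O2 = 20.00/9 = 2.222
Smallest n/ν is C3H7OH → limiting reagent.
theoretical n(CO2) = (6/2) × 3.584 = 10.75 mol → 473.1 g
% yield = 298 / 473.1 × 100 = 62.99 %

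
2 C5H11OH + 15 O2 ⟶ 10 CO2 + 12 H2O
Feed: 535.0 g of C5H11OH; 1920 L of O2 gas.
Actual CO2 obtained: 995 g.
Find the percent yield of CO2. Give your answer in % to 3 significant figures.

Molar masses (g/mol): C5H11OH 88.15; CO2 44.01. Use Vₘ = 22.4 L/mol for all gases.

74.5 %

n(C5H11OH) = 535.0 / 88.15 = 6.069 mol
n(O2) = 1920 / 22.4 = 85.71 mol
n/ν for C5H11OH = 6.069/2 = 3.035
n/ν for O2 = 85.71/15 = 5.714
Smallest n/ν is C5H11OH → limiting reagent.
theoretical n(CO2) = (10/2) × 6.069 = 30.35 mol → 1336 g
% yield = 995 / 1336 × 100 = 74.48 %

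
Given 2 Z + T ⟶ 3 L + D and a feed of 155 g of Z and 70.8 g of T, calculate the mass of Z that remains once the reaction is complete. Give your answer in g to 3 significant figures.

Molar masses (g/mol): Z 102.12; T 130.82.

n(Z) = 155.0 / 102.12 = 1.518 mol
n(T) = 70.80 / 130.82 = 0.5412 mol
n/ν → Z: 0.7590, T: 0.5412; T is limiting.
Z consumed = (2/1) × 0.5412 = 1.082 mol
Z remaining = 1.518 − 1.082 = 0.4360 mol
mass = 0.4360 × 102.12 = 44.52 g

44.5 g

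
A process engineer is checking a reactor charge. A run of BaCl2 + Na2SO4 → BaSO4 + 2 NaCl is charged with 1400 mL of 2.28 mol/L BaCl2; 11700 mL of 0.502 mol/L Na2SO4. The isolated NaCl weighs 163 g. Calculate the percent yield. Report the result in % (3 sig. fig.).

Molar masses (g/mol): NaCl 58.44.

n(BaCl2) = 2.28 × 1400/1000 = 3.192 mol
n(Na2SO4) = 0.502 × 11700/1000 = 5.873 mol
n/ν for BaCl2 = 3.192/1 = 3.192
n/ν for Na2SO4 = 5.873/1 = 5.873
Smallest n/ν is BaCl2 → limiting reagent.
theoretical n(NaCl) = (2/1) × 3.192 = 6.384 mol → 373.1 g
% yield = 163 / 373.1 × 100 = 43.69 %

43.7 %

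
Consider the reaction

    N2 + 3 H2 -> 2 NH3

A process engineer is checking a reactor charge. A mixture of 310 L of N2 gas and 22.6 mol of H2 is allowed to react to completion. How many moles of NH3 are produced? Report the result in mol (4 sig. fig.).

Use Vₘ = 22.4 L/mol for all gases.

n(N2) = 310.0 / 22.4 = 13.84 mol
n(H2) = 22.60 mol
n/ν for N2 = 13.84/1 = 13.84
n/ν for H2 = 22.60/3 = 7.533
Smallest n/ν is H2 → limiting reagent.
n(NH3) = (2/3) × 22.60 = 15.07 mol

15.07 mol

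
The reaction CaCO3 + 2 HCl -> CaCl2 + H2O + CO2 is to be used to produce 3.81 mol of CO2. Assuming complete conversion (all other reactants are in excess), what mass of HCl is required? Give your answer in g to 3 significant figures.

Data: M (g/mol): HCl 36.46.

n(CO2) = 3.810 mol
n(HCl) = (2/1) × 3.810 = 7.620 mol
mass = 7.620 × 36.46 = 277.8 g

278 g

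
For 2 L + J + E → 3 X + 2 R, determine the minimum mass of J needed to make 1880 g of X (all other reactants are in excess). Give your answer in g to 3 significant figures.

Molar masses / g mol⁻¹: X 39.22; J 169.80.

n(X) = 1880 / 39.22 = 47.93 mol
n(J) = (1/3) × 47.93 = 15.98 mol
mass = 15.98 × 169.80 = 2713 g

2710 g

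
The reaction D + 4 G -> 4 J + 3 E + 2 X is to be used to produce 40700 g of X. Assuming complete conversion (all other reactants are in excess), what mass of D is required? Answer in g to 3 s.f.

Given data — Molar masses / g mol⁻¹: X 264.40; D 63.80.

4910 g

n(X) = 40700 / 264.40 = 153.9 mol
n(D) = (1/2) × 153.9 = 76.95 mol
mass = 76.95 × 63.80 = 4909 g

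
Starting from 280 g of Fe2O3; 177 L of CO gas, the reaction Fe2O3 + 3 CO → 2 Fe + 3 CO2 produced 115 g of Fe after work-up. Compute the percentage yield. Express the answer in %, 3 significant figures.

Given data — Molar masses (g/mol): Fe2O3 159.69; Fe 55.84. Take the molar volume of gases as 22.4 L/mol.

58.7 %

n(Fe2O3) = 280.0 / 159.69 = 1.753 mol
n(CO) = 177.0 / 22.4 = 7.902 mol
n/ν → Fe2O3: 1.753, CO: 2.634; Fe2O3 is limiting.
theoretical n(Fe) = (2/1) × 1.753 = 3.506 mol → 195.8 g
% yield = 115 / 195.8 × 100 = 58.73 %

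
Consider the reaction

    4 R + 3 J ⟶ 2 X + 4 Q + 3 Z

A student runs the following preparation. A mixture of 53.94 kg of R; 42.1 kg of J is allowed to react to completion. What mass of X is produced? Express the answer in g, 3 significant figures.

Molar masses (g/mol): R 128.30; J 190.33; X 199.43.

29400 g

n(R) = 53.94×1000 / 128.30 = 420.4 mol
n(J) = 42.10×1000 / 190.33 = 221.2 mol
n/ν for R = 420.4/4 = 105.1
n/ν for J = 221.2/3 = 73.73
Smallest n/ν is J → limiting reagent.
n(X) = (2/3) × 221.2 = 147.5 mol
mass = 147.5 × 199.43 = 29420 g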